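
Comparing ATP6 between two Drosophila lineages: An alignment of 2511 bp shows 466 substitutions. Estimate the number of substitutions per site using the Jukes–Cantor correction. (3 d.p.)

0.213

p = 466/2511 ≈ 0.185583.
d = −(3/4) ln(1 − 4p/3) = −0.75 ln(1 − 0.247444) = −0.75 ln(0.752556)
  = −0.75 × (-0.284280) = 0.213210 substitutions/site.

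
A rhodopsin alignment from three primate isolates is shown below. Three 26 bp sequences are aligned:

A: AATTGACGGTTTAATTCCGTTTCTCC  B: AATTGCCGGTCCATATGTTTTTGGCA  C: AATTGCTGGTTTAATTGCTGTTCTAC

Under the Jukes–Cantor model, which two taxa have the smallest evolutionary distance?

A–B: 11/26 differ, p = 0.423, d = 0.623.
A–C: 6/26 differ, p = 0.231, d = 0.276.
B–C: 11/26 differ, p = 0.423, d = 0.623.
The smallest distance is between A and C.

A and C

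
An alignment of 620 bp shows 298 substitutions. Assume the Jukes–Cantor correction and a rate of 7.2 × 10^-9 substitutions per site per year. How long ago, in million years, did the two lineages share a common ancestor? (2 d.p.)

53.34

p = 298/620 ≈ 0.480645.
d = −(3/4) ln(1 − 4p/3) = −0.75 ln(1 − 0.64086) = −0.75 ln(0.35914)
  = −0.75 × (-1.024043) = 0.768032 substitutions/site.
Under a molecular clock d = 2μt, so t = d/(2μ) = 0.768032 / (2 × 7.2 × 10^-9) = 53.34 million years.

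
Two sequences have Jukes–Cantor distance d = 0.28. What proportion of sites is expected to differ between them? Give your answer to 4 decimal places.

0.2337

p = (3/4)(1 − e^(−4d/3)) = 0.75 × (1 − e^(-0.373333)) = 0.75 × (1 − 0.688436) = 0.233673.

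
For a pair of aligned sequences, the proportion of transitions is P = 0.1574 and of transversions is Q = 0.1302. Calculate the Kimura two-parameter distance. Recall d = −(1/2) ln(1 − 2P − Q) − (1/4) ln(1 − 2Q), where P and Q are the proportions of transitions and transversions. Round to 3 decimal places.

0.370

Under the Kimura two-parameter model, d = −½ ln(1 − 2P − Q) − ¼ ln(1 − 2Q).
1 − 2P − Q = 0.555, giving −½ ln(0.555) = 0.294394.
1 − 2Q = 0.7396, giving −¼ ln(0.7396) = 0.075411.
d = 0.294394 + 0.075411 = 0.369805.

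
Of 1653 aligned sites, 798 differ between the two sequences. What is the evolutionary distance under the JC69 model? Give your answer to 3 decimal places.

p = 798/1653 ≈ 0.482759.
d = −(3/4) ln(1 − 4p/3) = −0.75 ln(1 − 0.643679) = −0.75 ln(0.356321)
  = −0.75 × (-1.031923) = 0.773942 substitutions/site.

0.774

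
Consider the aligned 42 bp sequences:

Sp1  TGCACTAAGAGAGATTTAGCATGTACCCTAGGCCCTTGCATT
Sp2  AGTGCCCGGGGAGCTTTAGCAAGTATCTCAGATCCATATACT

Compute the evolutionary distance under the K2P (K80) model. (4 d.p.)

Of 42 sites, 13 differences are transitions and 5 are transversions, so P = 13/42 ≈ 0.309524 and Q = 5/42 ≈ 0.119048.
Under the Kimura two-parameter model, d = −½ ln(1 − 2P − Q) − ¼ ln(1 − 2Q).
1 − 2P − Q = 0.261904, giving −½ ln(0.261904) = 0.669889.
1 − 2Q = 0.761904, giving −¼ ln(0.761904) = 0.067984.
d = 0.669889 + 0.067984 = 0.737873.

0.7379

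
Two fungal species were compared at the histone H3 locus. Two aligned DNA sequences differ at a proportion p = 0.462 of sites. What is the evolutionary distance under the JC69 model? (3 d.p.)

d = −(3/4) ln(1 − 4p/3) = −0.75 ln(1 − 0.616) = −0.75 ln(0.384)
  = −0.75 × (-0.957113) = 0.717835 substitutions/site.

0.718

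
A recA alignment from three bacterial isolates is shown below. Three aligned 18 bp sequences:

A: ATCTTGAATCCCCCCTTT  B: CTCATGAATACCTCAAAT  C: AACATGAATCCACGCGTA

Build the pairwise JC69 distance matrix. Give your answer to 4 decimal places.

d(A,B) = 0.5482, d(A,C) = 0.4408, d(B,C) = 1.0124

A–B: 7/18 sites differ → p ≈ 0.388889, d = −0.75 ln(1 − 0.518519) = 0.548166 ≈ 0.5482.
A–C: 6/18 sites differ → p ≈ 0.333333, d = −0.75 ln(1 − 0.444444) = 0.440839 ≈ 0.4408.
B–C: 10/18 sites differ → p ≈ 0.555556, d = −0.75 ln(1 − 0.740741) = 1.012446 ≈ 1.0124.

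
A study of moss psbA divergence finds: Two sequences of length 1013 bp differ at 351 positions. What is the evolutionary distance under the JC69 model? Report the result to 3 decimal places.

p = 351/1013 ≈ 0.346496.
d = −(3/4) ln(1 − 4p/3) = −0.75 ln(1 − 0.461995) = −0.75 ln(0.538005)
  = −0.75 × (-0.619887) = 0.464915 substitutions/site.

0.465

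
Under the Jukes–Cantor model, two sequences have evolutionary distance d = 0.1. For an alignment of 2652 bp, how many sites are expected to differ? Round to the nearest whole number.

248

Invert JC69: p = (3/4)(1 − e^(−4d/3)) = 0.75 × (1 − e^(-0.133333)) = 0.75 × (1 − 0.875174) = 0.093620.
Expected differing sites = pL ≈ 0.093620 × 2652 = 248.28024 ≈ 248.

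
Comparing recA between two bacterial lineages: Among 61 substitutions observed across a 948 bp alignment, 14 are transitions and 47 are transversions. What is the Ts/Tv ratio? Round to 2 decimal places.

R = 14/47 = 0.297872… ≈ 0.30 (to 2 d.p.).

0.30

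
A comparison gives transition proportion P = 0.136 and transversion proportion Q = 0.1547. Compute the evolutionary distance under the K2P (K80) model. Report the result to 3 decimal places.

Under the Kimura two-parameter model, d = −½ ln(1 − 2P − Q) − ¼ ln(1 − 2Q).
1 − 2P − Q = 0.5733, giving −½ ln(0.5733) = 0.278173.
1 − 2Q = 0.6906, giving −¼ ln(0.6906) = 0.092549.
d = 0.278173 + 0.092549 = 0.370722.

0.371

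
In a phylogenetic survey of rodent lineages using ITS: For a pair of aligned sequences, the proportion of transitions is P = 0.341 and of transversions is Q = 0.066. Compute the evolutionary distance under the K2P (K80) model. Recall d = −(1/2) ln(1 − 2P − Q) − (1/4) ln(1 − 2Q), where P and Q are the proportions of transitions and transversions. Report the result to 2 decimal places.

Under the Kimura two-parameter model, d = −½ ln(1 − 2P − Q) − ¼ ln(1 − 2Q).
1 − 2P − Q = 0.252, giving −½ ln(0.252) = 0.689163.
1 − 2Q = 0.868, giving −¼ ln(0.868) = 0.035391.
d = 0.689163 + 0.035391 = 0.724554.

0.72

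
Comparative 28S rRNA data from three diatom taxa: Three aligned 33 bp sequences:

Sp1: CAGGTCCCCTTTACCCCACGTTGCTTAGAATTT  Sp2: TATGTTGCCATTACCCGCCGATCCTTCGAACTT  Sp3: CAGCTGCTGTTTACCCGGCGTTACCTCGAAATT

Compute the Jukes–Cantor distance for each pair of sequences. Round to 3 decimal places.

d(Sp1,Sp2) = 0.441, d(Sp1,Sp3) = 0.388, d(Sp2,Sp3) = 0.559

Sp1–Sp2: 11/33 sites differ → p ≈ 0.333333, d = −0.75 ln(1 − 0.444444) = 0.440839 ≈ 0.441.
Sp1–Sp3: 10/33 sites differ → p ≈ 0.30303, d = −0.75 ln(1 − 0.40404) = 0.388186 ≈ 0.388.
Sp2–Sp3: 13/33 sites differ → p ≈ 0.393939, d = −0.75 ln(1 − 0.525252) = 0.558728 ≈ 0.559.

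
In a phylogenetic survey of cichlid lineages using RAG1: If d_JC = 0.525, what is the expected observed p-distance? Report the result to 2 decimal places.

p = (3/4)(1 − e^(−4d/3)) = 0.75 × (1 − e^(-0.7)) = 0.75 × (1 − 0.496585) = 0.377561.

0.38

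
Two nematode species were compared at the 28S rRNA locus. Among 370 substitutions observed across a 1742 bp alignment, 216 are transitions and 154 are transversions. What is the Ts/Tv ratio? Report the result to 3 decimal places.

R = 216/154 = 1.402597… ≈ 1.403 (to 3 d.p.).

1.403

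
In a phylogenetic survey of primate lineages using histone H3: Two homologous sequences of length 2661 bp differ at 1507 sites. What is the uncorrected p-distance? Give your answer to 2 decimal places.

p = 1507/2661 = 0.566328… ≈ 0.57 (to 2 d.p.).

0.57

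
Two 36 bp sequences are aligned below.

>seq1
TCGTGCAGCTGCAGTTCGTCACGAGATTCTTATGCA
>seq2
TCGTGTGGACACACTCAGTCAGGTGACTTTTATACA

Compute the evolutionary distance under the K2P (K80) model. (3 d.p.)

Of 36 sites, 8 differences are transitions and 5 are transversions, so P = 8/36 ≈ 0.222222 and Q = 5/36 ≈ 0.138889.
Under the Kimura two-parameter model, d = −½ ln(1 − 2P − Q) − ¼ ln(1 − 2Q).
1 − 2P − Q = 0.416667, giving −½ ln(0.416667) = 0.437734.
1 − 2Q = 0.722222, giving −¼ ln(0.722222) = 0.081356.
d = 0.437734 + 0.081356 = 0.519090.

0.519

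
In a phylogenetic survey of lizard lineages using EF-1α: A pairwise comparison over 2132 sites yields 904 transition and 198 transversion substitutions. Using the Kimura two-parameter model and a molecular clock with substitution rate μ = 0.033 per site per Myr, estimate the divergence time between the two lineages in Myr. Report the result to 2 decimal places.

22.21

P = 904/2132 ≈ 0.424015 and Q = 198/2132 ≈ 0.092871.
Under the Kimura two-parameter model, d = −½ ln(1 − 2P − Q) − ¼ ln(1 − 2Q).
1 − 2P − Q = 0.059099, giving −½ ln(0.059099) = 1.414271.
1 − 2Q = 0.814258, giving −¼ ln(0.814258) = 0.051370.
d = 1.414271 + 0.051370 = 1.465641.
Under a molecular clock d = 2μt, so t = d/(2μ) = 1.465641 / (2 × 0.033) = 22.21 Myr.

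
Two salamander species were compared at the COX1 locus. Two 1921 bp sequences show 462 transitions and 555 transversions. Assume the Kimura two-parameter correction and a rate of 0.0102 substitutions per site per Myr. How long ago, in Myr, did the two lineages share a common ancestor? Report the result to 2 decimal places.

P = 462/1921 ≈ 0.2405 and Q = 555/1921 ≈ 0.288912.
Under the Kimura two-parameter model, d = −½ ln(1 − 2P − Q) − ¼ ln(1 − 2Q).
1 − 2P − Q = 0.230088, giving −½ ln(0.230088) = 0.734647.
1 − 2Q = 0.422176, giving −¼ ln(0.422176) = 0.215583.
d = 0.734647 + 0.215583 = 0.950230.
Under a molecular clock d = 2μt, so t = d/(2μ) = 0.950230 / (2 × 0.0102) = 46.58 Myr.

46.58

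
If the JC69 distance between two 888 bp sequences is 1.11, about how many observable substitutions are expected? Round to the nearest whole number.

514

Invert JC69: p = (3/4)(1 − e^(−4d/3)) = 0.75 × (1 − e^(-1.48)) = 0.75 × (1 − 0.227638) = 0.579272.
Expected differing sites = pL ≈ 0.579272 × 888 = 514.393536 ≈ 514.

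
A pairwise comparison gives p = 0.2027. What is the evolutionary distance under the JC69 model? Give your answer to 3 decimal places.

d = −(3/4) ln(1 − 4p/3) = −0.75 ln(1 − 0.270267) = −0.75 ln(0.729733)
  = −0.75 × (-0.315077) = 0.236308 substitutions/site.

0.236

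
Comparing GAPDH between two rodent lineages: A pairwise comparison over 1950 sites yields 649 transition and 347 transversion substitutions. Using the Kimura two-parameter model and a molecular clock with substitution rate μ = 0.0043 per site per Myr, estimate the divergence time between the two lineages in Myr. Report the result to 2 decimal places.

P = 649/1950 ≈ 0.332821 and Q = 347/1950 ≈ 0.177949.
Under the Kimura two-parameter model, d = −½ ln(1 − 2P − Q) − ¼ ln(1 − 2Q).
1 − 2P − Q = 0.156409, giving −½ ln(0.156409) = 0.927640.
1 − 2Q = 0.644102, giving −¼ ln(0.644102) = 0.109975.
d = 0.927640 + 0.109975 = 1.037615.
Under a molecular clock d = 2μt, so t = d/(2μ) = 1.037615 / (2 × 0.0043) = 120.65 Myr.

120.65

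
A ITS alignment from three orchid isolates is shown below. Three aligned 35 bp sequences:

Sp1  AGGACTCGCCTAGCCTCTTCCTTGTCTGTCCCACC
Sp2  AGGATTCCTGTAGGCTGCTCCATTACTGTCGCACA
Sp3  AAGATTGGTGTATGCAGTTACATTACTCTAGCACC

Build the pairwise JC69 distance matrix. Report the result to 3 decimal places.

Sp1–Sp2: 12/35 sites differ → p ≈ 0.342857, d = −0.75 ln(1 − 0.457143) = 0.458182 ≈ 0.458.
Sp1–Sp3: 16/35 sites differ → p ≈ 0.457143, d = −0.75 ln(1 − 0.609524) = 0.705292 ≈ 0.705.
Sp2–Sp3: 10/35 sites differ → p ≈ 0.285714, d = −0.75 ln(1 − 0.380952) = 0.359679 ≈ 0.360.

d(Sp1,Sp2) = 0.458, d(Sp1,Sp3) = 0.705, d(Sp2,Sp3) = 0.360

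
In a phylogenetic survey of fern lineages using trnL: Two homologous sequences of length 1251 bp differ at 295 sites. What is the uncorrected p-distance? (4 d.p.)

0.2358

p = 295/1251 = 0.235811… ≈ 0.2358 (to 4 d.p.).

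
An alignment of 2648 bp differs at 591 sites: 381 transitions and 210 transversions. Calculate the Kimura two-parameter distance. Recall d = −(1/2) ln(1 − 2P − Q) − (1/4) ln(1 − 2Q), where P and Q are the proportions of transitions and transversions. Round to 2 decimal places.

0.27

P = 381/2648 ≈ 0.143882 and Q = 210/2648 ≈ 0.079305.
Under the Kimura two-parameter model, d = −½ ln(1 − 2P − Q) − ¼ ln(1 − 2Q).
1 − 2P − Q = 0.632931, giving −½ ln(0.632931) = 0.228697.
1 − 2Q = 0.84139, giving −¼ ln(0.84139) = 0.043175.
d = 0.228697 + 0.043175 = 0.271872.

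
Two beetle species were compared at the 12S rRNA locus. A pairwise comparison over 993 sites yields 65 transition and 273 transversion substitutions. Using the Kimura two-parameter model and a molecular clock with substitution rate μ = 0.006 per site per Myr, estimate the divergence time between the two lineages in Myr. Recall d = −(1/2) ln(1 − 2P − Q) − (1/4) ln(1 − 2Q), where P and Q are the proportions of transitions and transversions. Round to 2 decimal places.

38.32

P = 65/993 ≈ 0.065458 and Q = 273/993 ≈ 0.274924.
Under the Kimura two-parameter model, d = −½ ln(1 − 2P − Q) − ¼ ln(1 − 2Q).
1 − 2P − Q = 0.59416, giving −½ ln(0.59416) = 0.260303.
1 − 2Q = 0.450152, giving −¼ ln(0.450152) = 0.199542.
d = 0.260303 + 0.199542 = 0.459845.
Under a molecular clock d = 2μt, so t = d/(2μ) = 0.459845 / (2 × 0.006) = 38.32 Myr.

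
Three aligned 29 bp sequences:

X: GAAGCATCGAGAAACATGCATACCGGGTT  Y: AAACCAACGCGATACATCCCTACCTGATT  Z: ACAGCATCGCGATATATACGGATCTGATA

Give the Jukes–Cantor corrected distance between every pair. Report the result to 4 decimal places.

d(X,Y) = 0.4006, d(X,Z) = 0.6018, d(Y,Z) = 0.4006

X–Y: 9/29 sites differ → p ≈ 0.310345, d = −0.75 ln(1 − 0.413793) = 0.400562 ≈ 0.4006.
X–Z: 12/29 sites differ → p ≈ 0.413793, d = −0.75 ln(1 − 0.551724) = 0.601760 ≈ 0.6018.
Y–Z: 9/29 sites differ → p ≈ 0.310345, d = −0.75 ln(1 − 0.413793) = 0.400562 ≈ 0.4006.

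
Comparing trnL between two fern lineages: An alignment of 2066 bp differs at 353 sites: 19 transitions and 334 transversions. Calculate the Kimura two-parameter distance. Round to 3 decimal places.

0.197

P = 19/2066 ≈ 0.009197 and Q = 334/2066 ≈ 0.161665.
Under the Kimura two-parameter model, d = −½ ln(1 − 2P − Q) − ¼ ln(1 − 2Q).
1 − 2P − Q = 0.819941, giving −½ ln(0.819941) = 0.099261.
1 − 2Q = 0.67667, giving −¼ ln(0.67667) = 0.097643.
d = 0.099261 + 0.097643 = 0.196904.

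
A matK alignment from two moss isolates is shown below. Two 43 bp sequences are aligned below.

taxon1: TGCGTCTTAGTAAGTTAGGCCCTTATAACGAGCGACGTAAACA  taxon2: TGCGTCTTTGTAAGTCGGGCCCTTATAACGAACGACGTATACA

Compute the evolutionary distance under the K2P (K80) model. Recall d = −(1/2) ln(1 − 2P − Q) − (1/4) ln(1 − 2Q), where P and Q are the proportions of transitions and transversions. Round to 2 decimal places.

Of 43 sites, 3 differences are transitions and 2 are transversions, so P = 3/43 ≈ 0.069767 and Q = 2/43 ≈ 0.046512.
Under the Kimura two-parameter model, d = −½ ln(1 − 2P − Q) − ¼ ln(1 − 2Q).
1 − 2P − Q = 0.813954, giving −½ ln(0.813954) = 0.102926.
1 − 2Q = 0.906976, giving −¼ ln(0.906976) = 0.024410.
d = 0.102926 + 0.024410 = 0.127336.

0.13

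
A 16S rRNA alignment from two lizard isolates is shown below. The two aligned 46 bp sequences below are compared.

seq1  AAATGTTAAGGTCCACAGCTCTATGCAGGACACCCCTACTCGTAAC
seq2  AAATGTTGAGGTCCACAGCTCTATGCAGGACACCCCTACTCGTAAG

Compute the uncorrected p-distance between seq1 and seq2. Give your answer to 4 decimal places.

0.0435

The sequences differ at 2 of 46 positions (sites 8, 46).
p = 2/46 = 0.043478… ≈ 0.0435 (to 4 d.p.).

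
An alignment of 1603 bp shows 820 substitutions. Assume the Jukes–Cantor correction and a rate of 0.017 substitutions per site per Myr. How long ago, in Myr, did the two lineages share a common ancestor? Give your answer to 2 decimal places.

p = 820/1603 ≈ 0.511541.
d = −(3/4) ln(1 − 4p/3) = −0.75 ln(1 − 0.682055) = −0.75 ln(0.317945)
  = −0.75 × (-1.145877) = 0.859408 substitutions/site.
Under a molecular clock d = 2μt, so t = d/(2μ) = 0.859408 / (2 × 0.017) = 25.28 Myr.

25.28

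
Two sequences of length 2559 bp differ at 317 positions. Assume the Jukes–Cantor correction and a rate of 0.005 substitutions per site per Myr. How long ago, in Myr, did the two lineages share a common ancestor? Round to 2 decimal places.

13.54

p = 317/2559 ≈ 0.123877.
d = −(3/4) ln(1 − 4p/3) = −0.75 ln(1 − 0.165169) = −0.75 ln(0.834831)
  = −0.75 × (-0.180526) = 0.135395 substitutions/site.
Under a molecular clock d = 2μt, so t = d/(2μ) = 0.135395 / (2 × 0.005) = 13.54 Myr.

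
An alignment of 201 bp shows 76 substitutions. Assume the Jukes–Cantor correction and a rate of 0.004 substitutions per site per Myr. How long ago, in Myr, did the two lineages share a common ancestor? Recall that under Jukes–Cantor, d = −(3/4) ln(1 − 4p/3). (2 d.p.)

65.76

p = 76/201 ≈ 0.378109.
d = −(3/4) ln(1 − 4p/3) = −0.75 ln(1 − 0.504145) = −0.75 ln(0.495855)
  = −0.75 × (-0.701472) = 0.526104 substitutions/site.
Under a molecular clock d = 2μt, so t = d/(2μ) = 0.526104 / (2 × 0.004) = 65.76 Myr.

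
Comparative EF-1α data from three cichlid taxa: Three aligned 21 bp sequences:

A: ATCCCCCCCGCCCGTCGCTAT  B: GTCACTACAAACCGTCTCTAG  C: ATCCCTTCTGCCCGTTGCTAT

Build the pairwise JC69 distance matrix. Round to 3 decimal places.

d(A,B) = 0.635, d(A,C) = 0.220, d(B,C) = 0.635

A–B: 9/21 sites differ → p ≈ 0.428571, d = −0.75 ln(1 − 0.571428) = 0.635472 ≈ 0.635.
A–C: 4/21 sites differ → p ≈ 0.190476, d = −0.75 ln(1 − 0.253968) = 0.219740 ≈ 0.220.
B–C: 9/21 sites differ → p ≈ 0.428571, d = −0.75 ln(1 − 0.571428) = 0.635472 ≈ 0.635.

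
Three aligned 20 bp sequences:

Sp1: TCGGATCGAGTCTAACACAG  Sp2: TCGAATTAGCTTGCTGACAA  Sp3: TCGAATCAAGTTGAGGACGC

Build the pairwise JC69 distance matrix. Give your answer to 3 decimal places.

Sp1–Sp2: 11/20 sites differ → p = 0.55, d = −0.75 ln(1 − 0.733333) = 0.991316 ≈ 0.991.
Sp1–Sp3: 8/20 sites differ → p = 0.4, d = −0.75 ln(1 − 0.533333) = 0.571605 ≈ 0.572.
Sp2–Sp3: 7/20 sites differ → p = 0.35, d = −0.75 ln(1 − 0.466667) = 0.471457 ≈ 0.471.

d(Sp1,Sp2) = 0.991, d(Sp1,Sp3) = 0.572, d(Sp2,Sp3) = 0.471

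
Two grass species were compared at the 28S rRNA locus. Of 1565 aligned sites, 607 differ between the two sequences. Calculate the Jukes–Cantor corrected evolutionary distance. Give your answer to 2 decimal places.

0.55

p = 607/1565 ≈ 0.387859.
d = −(3/4) ln(1 − 4p/3) = −0.75 ln(1 − 0.517145) = −0.75 ln(0.482855)
  = −0.75 × (-0.728039) = 0.546029 substitutions/site.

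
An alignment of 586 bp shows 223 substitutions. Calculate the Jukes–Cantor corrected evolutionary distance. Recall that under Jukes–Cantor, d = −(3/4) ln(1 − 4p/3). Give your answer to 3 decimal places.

0.531

p = 223/586 ≈ 0.380546.
d = −(3/4) ln(1 − 4p/3) = −0.75 ln(1 − 0.507395) = −0.75 ln(0.492605)
  = −0.75 × (-0.708048) = 0.531036 substitutions/site.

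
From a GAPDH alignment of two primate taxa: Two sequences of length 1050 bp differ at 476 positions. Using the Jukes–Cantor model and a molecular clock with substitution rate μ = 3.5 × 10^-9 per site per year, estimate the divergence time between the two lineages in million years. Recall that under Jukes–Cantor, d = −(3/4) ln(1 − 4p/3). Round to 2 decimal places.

99.37

p = 476/1050 ≈ 0.453333.
d = −(3/4) ln(1 − 4p/3) = −0.75 ln(1 − 0.604444) = −0.75 ln(0.395556)
  = −0.75 × (-0.927463) = 0.695597 substitutions/site.
Under a molecular clock d = 2μt, so t = d/(2μ) = 0.695597 / (2 × 3.5 × 10^-9) = 99.37 million years.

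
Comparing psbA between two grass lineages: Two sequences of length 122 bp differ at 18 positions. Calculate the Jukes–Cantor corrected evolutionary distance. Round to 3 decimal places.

p = 18/122 ≈ 0.147541.
d = −(3/4) ln(1 − 4p/3) = −0.75 ln(1 − 0.196721) = −0.75 ln(0.803279)
  = −0.75 × (-0.219053) = 0.164290 substitutions/site.

0.164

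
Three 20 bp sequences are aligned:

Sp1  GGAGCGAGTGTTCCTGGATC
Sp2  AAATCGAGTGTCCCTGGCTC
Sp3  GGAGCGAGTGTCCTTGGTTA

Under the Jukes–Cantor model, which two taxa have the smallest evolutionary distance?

Sp1–Sp2: 5/20 differ, p = 0.250, d = 0.304.
Sp1–Sp3: 4/20 differ, p = 0.200, d = 0.233.
Sp2–Sp3: 6/20 differ, p = 0.300, d = 0.383.
The smallest distance is between Sp1 and Sp3.

Sp1 and Sp3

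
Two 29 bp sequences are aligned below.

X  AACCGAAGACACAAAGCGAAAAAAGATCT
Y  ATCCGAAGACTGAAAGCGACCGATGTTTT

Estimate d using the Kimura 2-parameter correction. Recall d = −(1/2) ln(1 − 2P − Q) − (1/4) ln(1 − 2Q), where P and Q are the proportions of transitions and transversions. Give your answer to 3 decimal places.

Of 29 sites, 2 differences are transitions and 7 are transversions, so P = 2/29 ≈ 0.068966 and Q = 7/29 ≈ 0.241379.
Under the Kimura two-parameter model, d = −½ ln(1 − 2P − Q) − ¼ ln(1 − 2Q).
1 − 2P − Q = 0.620689, giving −½ ln(0.620689) = 0.238463.
1 − 2Q = 0.517242, giving −¼ ln(0.517242) = 0.164811.
d = 0.238463 + 0.164811 = 0.403274.

0.403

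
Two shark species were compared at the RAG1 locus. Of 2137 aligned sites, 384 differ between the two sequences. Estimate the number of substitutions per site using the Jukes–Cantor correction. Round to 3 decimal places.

0.205

p = 384/2137 ≈ 0.179691.
d = −(3/4) ln(1 − 4p/3) = −0.75 ln(1 − 0.239588) = −0.75 ln(0.760412)
  = −0.75 × (-0.273895) = 0.205421 substitutions/site.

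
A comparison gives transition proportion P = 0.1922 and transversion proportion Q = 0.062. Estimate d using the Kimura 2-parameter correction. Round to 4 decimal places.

0.3288

Under the Kimura two-parameter model, d = −½ ln(1 − 2P − Q) − ¼ ln(1 − 2Q).
1 − 2P − Q = 0.5536, giving −½ ln(0.5536) = 0.295656.
1 − 2Q = 0.876, giving −¼ ln(0.876) = 0.033097.
d = 0.295656 + 0.033097 = 0.328753.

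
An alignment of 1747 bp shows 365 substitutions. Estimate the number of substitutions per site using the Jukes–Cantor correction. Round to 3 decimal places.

p = 365/1747 ≈ 0.20893.
d = −(3/4) ln(1 − 4p/3) = −0.75 ln(1 − 0.278573) = −0.75 ln(0.721427)
  = −0.75 × (-0.326524) = 0.244893 substitutions/site.

0.245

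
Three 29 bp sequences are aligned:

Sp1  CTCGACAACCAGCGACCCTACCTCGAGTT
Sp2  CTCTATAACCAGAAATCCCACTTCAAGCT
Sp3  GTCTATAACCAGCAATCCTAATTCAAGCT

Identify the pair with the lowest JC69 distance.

Sp1–Sp2: 9/29 differ, p = 0.310, d = 0.401.
Sp1–Sp3: 9/29 differ, p = 0.310, d = 0.401.
Sp2–Sp3: 4/29 differ, p = 0.138, d = 0.152.
The smallest distance is between Sp2 and Sp3.

Sp2 and Sp3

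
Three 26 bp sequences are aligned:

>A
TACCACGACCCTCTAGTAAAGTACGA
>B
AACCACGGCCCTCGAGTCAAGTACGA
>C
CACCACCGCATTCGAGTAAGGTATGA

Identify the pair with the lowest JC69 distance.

A–B: 4/26 differ, p = 0.154, d = 0.172.
A–C: 8/26 differ, p = 0.308, d = 0.396.
B–C: 7/26 differ, p = 0.269, d = 0.334.
The smallest distance is between A and B.

A and B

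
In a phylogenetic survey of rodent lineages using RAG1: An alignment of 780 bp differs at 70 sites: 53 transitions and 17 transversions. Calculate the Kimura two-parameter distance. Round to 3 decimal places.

P = 53/780 ≈ 0.067949 and Q = 17/780 ≈ 0.021795.
Under the Kimura two-parameter model, d = −½ ln(1 − 2P − Q) − ¼ ln(1 − 2Q).
1 − 2P − Q = 0.842307, giving −½ ln(0.842307) = 0.085805.
1 − 2Q = 0.95641, giving −¼ ln(0.95641) = 0.011142.
d = 0.085805 + 0.011142 = 0.096947.

0.097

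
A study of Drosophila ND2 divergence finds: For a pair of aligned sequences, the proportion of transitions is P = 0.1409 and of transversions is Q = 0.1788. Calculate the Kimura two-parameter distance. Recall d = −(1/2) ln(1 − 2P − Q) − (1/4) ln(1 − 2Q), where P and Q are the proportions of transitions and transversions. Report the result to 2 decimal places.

0.42

Under the Kimura two-parameter model, d = −½ ln(1 − 2P − Q) − ¼ ln(1 − 2Q).
1 − 2P − Q = 0.5394, giving −½ ln(0.5394) = 0.308649.
1 − 2Q = 0.6424, giving −¼ ln(0.6424) = 0.110636.
d = 0.308649 + 0.110636 = 0.419285.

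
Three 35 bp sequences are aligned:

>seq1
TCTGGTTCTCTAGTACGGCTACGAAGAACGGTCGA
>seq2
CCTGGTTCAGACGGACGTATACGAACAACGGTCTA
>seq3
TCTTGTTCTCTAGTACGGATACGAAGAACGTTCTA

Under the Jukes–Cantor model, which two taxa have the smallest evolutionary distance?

seq1–seq2: 10/35 differ, p = 0.286, d = 0.360.
seq1–seq3: 4/35 differ, p = 0.114, d = 0.124.
seq2–seq3: 10/35 differ, p = 0.286, d = 0.360.
The smallest distance is between seq1 and seq3.

seq1 and seq3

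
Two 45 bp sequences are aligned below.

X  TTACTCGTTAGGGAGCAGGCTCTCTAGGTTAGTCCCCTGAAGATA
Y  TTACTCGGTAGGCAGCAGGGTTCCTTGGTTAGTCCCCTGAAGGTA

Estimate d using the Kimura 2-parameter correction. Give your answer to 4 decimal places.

Of 45 sites, 3 differences are transitions and 4 are transversions, so P = 3/45 ≈ 0.066667 and Q = 4/45 ≈ 0.088889.
Under the Kimura two-parameter model, d = −½ ln(1 − 2P − Q) − ¼ ln(1 − 2Q).
1 − 2P − Q = 0.777777, giving −½ ln(0.777777) = 0.125658.
1 − 2Q = 0.822222, giving −¼ ln(0.822222) = 0.048936.
d = 0.125658 + 0.048936 = 0.174594.

0.1746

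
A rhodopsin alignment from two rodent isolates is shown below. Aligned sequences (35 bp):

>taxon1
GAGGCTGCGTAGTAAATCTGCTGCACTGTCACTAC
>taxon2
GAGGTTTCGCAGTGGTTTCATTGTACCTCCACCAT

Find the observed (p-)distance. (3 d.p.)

0.457

The sequences differ at 16 of 35 positions.
p = 16/35 = 0.457142… ≈ 0.457 (to 3 d.p.).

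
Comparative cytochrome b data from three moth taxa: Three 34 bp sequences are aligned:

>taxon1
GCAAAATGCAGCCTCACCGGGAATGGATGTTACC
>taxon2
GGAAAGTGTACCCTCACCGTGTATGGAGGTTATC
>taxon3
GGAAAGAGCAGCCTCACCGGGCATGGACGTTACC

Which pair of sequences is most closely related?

taxon1–taxon2: 8/34 differ, p = 0.235, d = 0.282.
taxon1–taxon3: 5/34 differ, p = 0.147, d = 0.164.
taxon2–taxon3: 7/34 differ, p = 0.206, d = 0.241.
The smallest distance is between taxon1 and taxon3.

taxon1 and taxon3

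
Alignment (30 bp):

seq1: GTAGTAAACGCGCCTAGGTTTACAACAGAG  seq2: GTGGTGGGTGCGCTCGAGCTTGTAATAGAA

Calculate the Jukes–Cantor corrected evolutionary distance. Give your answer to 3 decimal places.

0.730

The sequences differ at 14 of 30 sites, so p = 14/30 ≈ 0.466667.
d = −(3/4) ln(1 − 4p/3) = −0.75 ln(1 − 0.622223) = −0.75 ln(0.377777)
  = −0.75 × (-0.973451) = 0.730088 substitutions/site.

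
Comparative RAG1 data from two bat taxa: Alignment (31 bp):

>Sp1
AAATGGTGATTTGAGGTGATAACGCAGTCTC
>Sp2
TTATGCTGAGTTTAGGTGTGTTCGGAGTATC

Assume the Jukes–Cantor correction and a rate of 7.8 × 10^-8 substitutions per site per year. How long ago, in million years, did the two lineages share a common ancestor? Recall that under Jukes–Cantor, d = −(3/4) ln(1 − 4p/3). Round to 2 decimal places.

3.08

The sequences differ at 11 of 31 sites, so p = 11/31 ≈ 0.354839.
d = −(3/4) ln(1 − 4p/3) = −0.75 ln(1 − 0.473119) = −0.75 ln(0.526881)
  = −0.75 × (-0.640781) = 0.480586 substitutions/site.
Under a molecular clock d = 2μt, so t = d/(2μ) = 0.480586 / (2 × 7.8 × 10^-8) = 3.08 million years.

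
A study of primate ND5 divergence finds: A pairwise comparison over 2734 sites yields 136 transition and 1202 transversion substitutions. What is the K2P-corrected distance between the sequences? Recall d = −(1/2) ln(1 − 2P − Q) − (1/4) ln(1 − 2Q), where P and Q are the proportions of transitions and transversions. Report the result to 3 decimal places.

0.916

P = 136/2734 ≈ 0.049744 and Q = 1202/2734 ≈ 0.439649.
Under the Kimura two-parameter model, d = −½ ln(1 − 2P − Q) − ¼ ln(1 − 2Q).
1 − 2P − Q = 0.460863, giving −½ ln(0.460863) = 0.387327.
1 − 2Q = 0.120702, giving −¼ ln(0.120702) = 0.528608.
d = 0.387327 + 0.528608 = 0.915935.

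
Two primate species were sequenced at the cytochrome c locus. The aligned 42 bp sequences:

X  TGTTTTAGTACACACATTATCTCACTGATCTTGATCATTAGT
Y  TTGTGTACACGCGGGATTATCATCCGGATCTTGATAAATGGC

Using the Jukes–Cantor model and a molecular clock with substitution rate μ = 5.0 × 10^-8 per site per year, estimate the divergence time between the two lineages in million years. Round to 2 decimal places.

The sequences differ at 19 of 42 sites, so p = 19/42 ≈ 0.452381.
d = −(3/4) ln(1 − 4p/3) = −0.75 ln(1 − 0.603175) = −0.75 ln(0.396825)
  = −0.75 × (-0.924260) = 0.693195 substitutions/site.
Under a molecular clock d = 2μt, so t = d/(2μ) = 0.693195 / (2 × 5.0 × 10^-8) = 6.93 million years.

6.93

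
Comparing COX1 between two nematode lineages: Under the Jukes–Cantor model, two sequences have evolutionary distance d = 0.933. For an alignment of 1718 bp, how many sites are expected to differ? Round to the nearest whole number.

Invert JC69: p = (3/4)(1 − e^(−4d/3)) = 0.75 × (1 − e^(-1.244)) = 0.75 × (1 − 0.288229) = 0.533828.
Expected differing sites = pL ≈ 0.533828 × 1718 = 917.116504 ≈ 917.

917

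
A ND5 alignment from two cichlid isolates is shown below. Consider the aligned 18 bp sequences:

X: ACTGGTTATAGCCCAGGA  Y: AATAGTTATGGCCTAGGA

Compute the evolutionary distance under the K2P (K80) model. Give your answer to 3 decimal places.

Of 18 sites, 3 differences are transitions and 1 are transversions, so P = 3/18 ≈ 0.166667 and Q = 1/18 ≈ 0.055556.
Under the Kimura two-parameter model, d = −½ ln(1 − 2P − Q) − ¼ ln(1 − 2Q).
1 − 2P − Q = 0.61111, giving −½ ln(0.61111) = 0.246239.
1 − 2Q = 0.888888, giving −¼ ln(0.888888) = 0.029446.
d = 0.246239 + 0.029446 = 0.275685.

0.276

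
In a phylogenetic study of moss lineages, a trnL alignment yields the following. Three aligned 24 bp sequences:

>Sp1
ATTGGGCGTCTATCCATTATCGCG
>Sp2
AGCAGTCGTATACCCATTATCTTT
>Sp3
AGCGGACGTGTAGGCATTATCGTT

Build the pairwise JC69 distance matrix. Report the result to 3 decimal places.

Sp1–Sp2: 9/24 sites differ → p = 0.375, d = −0.75 ln(1 − 0.5) = 0.519860 ≈ 0.520.
Sp1–Sp3: 8/24 sites differ → p ≈ 0.333333, d = −0.75 ln(1 − 0.444444) = 0.440839 ≈ 0.441.
Sp2–Sp3: 6/24 sites differ → p = 0.25, d = −0.75 ln(1 − 0.333333) = 0.304098 ≈ 0.304.

d(Sp1,Sp2) = 0.520, d(Sp1,Sp3) = 0.441, d(Sp2,Sp3) = 0.304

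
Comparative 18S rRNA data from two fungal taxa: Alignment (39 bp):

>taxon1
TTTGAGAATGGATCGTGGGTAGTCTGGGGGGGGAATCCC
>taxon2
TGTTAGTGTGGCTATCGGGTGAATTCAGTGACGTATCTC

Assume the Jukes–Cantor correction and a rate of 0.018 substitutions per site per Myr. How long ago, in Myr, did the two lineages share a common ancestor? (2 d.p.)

21.85

The sequences differ at 19 of 39 sites, so p = 19/39 ≈ 0.487179.
d = −(3/4) ln(1 − 4p/3) = −0.75 ln(1 − 0.649572) = −0.75 ln(0.350428)
  = −0.75 × (-1.048600) = 0.786450 substitutions/site.
Under a molecular clock d = 2μt, so t = d/(2μ) = 0.786450 / (2 × 0.018) = 21.85 Myr.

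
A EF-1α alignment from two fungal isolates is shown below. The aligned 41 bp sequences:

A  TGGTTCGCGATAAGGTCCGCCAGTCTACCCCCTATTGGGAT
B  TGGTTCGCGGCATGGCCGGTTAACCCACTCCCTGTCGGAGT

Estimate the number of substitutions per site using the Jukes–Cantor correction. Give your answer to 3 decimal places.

The sequences differ at 15 of 41 sites, so p = 15/41 ≈ 0.365854.
d = −(3/4) ln(1 − 4p/3) = −0.75 ln(1 − 0.487805) = −0.75 ln(0.512195)
  = −0.75 × (-0.669050) = 0.501788 substitutions/site.

0.502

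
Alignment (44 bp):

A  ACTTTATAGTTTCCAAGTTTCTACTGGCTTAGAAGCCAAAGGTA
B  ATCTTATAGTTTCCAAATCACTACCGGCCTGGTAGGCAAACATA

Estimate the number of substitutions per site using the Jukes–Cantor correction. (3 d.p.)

The sequences differ at 12 of 44 sites, so p = 12/44 ≈ 0.272727.
d = −(3/4) ln(1 − 4p/3) = −0.75 ln(1 − 0.363636) = −0.75 ln(0.636364)
  = −0.75 × (-0.451985) = 0.338989 substitutions/site.

0.339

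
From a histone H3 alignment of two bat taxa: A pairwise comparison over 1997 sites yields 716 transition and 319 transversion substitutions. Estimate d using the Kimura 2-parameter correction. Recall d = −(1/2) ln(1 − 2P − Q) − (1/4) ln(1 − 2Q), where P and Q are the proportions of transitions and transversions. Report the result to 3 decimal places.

P = 716/1997 ≈ 0.358538 and Q = 319/1997 ≈ 0.15974.
Under the Kimura two-parameter model, d = −½ ln(1 − 2P − Q) − ¼ ln(1 − 2Q).
1 − 2P − Q = 0.123184, giving −½ ln(0.123184) = 1.047038.
1 − 2Q = 0.68052, giving −¼ ln(0.68052) = 0.096225.
d = 1.047038 + 0.096225 = 1.143263.

1.143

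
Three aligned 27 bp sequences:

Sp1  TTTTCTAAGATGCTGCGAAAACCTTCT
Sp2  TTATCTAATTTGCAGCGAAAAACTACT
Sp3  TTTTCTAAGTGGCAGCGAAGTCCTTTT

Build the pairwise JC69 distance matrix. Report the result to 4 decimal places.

Sp1–Sp2: 6/27 sites differ → p ≈ 0.222222, d = −0.75 ln(1 − 0.296296) = 0.263548 ≈ 0.2635.
Sp1–Sp3: 6/27 sites differ → p ≈ 0.222222, d = −0.75 ln(1 − 0.296296) = 0.263548 ≈ 0.2635.
Sp2–Sp3: 8/27 sites differ → p ≈ 0.296296, d = −0.75 ln(1 − 0.395061) = 0.376971 ≈ 0.3770.

d(Sp1,Sp2) = 0.2635, d(Sp1,Sp3) = 0.2635, d(Sp2,Sp3) = 0.3770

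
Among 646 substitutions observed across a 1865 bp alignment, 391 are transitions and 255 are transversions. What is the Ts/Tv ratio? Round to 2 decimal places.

1.53

R = 391/255 = 1.533333… ≈ 1.53 (to 2 d.p.).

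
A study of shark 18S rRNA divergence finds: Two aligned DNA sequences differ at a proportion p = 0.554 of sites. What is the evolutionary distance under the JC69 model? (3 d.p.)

1.006

d = −(3/4) ln(1 − 4p/3) = −0.75 ln(1 − 0.738667) = −0.75 ln(0.261333)
  = −0.75 × (-1.341960) = 1.006470 substitutions/site.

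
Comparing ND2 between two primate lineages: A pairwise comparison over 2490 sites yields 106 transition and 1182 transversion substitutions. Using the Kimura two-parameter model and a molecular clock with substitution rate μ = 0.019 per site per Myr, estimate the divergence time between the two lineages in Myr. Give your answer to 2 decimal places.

P = 106/2490 ≈ 0.04257 and Q = 1182/2490 ≈ 0.474699.
Under the Kimura two-parameter model, d = −½ ln(1 − 2P − Q) − ¼ ln(1 − 2Q).
1 − 2P − Q = 0.440161, giving −½ ln(0.440161) = 0.410307.
1 − 2Q = 0.050602, giving −¼ ln(0.050602) = 0.745941.
d = 0.410307 + 0.745941 = 1.156248.
Under a molecular clock d = 2μt, so t = d/(2μ) = 1.156248 / (2 × 0.019) = 30.43 Myr.

30.43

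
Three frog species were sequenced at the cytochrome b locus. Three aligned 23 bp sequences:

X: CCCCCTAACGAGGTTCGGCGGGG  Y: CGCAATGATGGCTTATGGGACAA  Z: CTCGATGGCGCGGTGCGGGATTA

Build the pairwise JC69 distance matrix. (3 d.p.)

d(X,Y) = 1.528, d(X,Z) = 0.892, d(Y,Z) = 0.761

X–Y: 15/23 sites differ → p ≈ 0.652174, d = −0.75 ln(1 − 0.869565) = 1.527660 ≈ 1.528.
X–Z: 12/23 sites differ → p ≈ 0.521739, d = −0.75 ln(1 − 0.695652) = 0.892188 ≈ 0.892.
Y–Z: 11/23 sites differ → p ≈ 0.478261, d = −0.75 ln(1 − 0.637681) = 0.761423 ≈ 0.761.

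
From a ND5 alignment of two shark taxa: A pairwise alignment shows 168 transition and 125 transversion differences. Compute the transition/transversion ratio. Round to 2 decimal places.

R = 168/125 = 1.344 ≈ 1.34 (to 2 d.p.).

1.34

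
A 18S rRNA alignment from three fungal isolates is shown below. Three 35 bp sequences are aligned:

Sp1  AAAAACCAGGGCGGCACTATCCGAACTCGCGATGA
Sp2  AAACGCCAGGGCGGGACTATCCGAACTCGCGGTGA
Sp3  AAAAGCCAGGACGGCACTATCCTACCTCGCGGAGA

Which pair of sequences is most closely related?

Sp1 and Sp2

Sp1–Sp2: 4/35 differ, p = 0.114, d = 0.124.
Sp1–Sp3: 6/35 differ, p = 0.171, d = 0.195.
Sp2–Sp3: 6/35 differ, p = 0.171, d = 0.195.
The smallest distance is between Sp1 and Sp2.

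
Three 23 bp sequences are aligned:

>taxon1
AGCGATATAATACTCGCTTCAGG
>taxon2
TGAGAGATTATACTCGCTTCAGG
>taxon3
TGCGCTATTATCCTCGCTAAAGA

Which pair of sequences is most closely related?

taxon1 and taxon2

taxon1–taxon2: 4/23 differ, p = 0.174, d = 0.198.
taxon1–taxon3: 7/23 differ, p = 0.304, d = 0.390.
taxon2–taxon3: 7/23 differ, p = 0.304, d = 0.390.
The smallest distance is between taxon1 and taxon2.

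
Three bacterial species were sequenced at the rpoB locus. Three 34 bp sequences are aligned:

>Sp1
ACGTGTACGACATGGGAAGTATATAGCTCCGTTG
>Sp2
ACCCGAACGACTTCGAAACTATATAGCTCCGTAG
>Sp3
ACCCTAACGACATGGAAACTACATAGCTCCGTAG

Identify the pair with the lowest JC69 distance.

Sp1–Sp2: 8/34 differ, p = 0.235, d = 0.282.
Sp1–Sp3: 8/34 differ, p = 0.235, d = 0.282.
Sp2–Sp3: 4/34 differ, p = 0.118, d = 0.128.
The smallest distance is between Sp2 and Sp3.

Sp2 and Sp3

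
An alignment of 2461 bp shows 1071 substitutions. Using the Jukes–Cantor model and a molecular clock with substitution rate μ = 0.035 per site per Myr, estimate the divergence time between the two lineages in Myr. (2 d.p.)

9.30

p = 1071/2461 ≈ 0.435189.
d = −(3/4) ln(1 − 4p/3) = −0.75 ln(1 − 0.580252) = −0.75 ln(0.419748)
  = −0.75 × (-0.868101) = 0.651076 substitutions/site.
Under a molecular clock d = 2μt, so t = d/(2μ) = 0.651076 / (2 × 0.035) = 9.30 Myr.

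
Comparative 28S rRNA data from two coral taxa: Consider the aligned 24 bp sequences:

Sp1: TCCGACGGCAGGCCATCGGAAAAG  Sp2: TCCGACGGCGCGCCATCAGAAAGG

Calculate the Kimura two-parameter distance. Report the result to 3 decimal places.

Of 24 sites, 3 differences are transitions and 1 are transversions, so P = 3/24 = 0.125 and Q = 1/24 ≈ 0.041667.
Under the Kimura two-parameter model, d = −½ ln(1 − 2P − Q) − ¼ ln(1 − 2Q).
1 − 2P − Q = 0.708333, giving −½ ln(0.708333) = 0.172420.
1 − 2Q = 0.916666, giving −¼ ln(0.916666) = 0.021753.
d = 0.172420 + 0.021753 = 0.194173.

0.194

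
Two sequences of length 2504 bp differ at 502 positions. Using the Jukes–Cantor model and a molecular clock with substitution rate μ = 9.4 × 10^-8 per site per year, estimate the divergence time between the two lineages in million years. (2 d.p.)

1.24

p = 502/2504 ≈ 0.200479.
d = −(3/4) ln(1 − 4p/3) = −0.75 ln(1 − 0.267305) = −0.75 ln(0.732695)
  = −0.75 × (-0.311026) = 0.233270 substitutions/site.
Under a molecular clock d = 2μt, so t = d/(2μ) = 0.233270 / (2 × 9.4 × 10^-8) = 1.24 million years.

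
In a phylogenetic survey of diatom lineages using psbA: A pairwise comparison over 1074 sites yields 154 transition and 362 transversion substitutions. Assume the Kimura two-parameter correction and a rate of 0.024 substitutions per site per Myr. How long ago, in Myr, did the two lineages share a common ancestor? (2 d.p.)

16.02

P = 154/1074 ≈ 0.143389 and Q = 362/1074 ≈ 0.337058.
Under the Kimura two-parameter model, d = −½ ln(1 − 2P − Q) − ¼ ln(1 − 2Q).
1 − 2P − Q = 0.376164, giving −½ ln(0.376164) = 0.488865.
1 − 2Q = 0.325884, giving −¼ ln(0.325884) = 0.280303.
d = 0.488865 + 0.280303 = 0.769168.
Under a molecular clock d = 2μt, so t = d/(2μ) = 0.769168 / (2 × 0.024) = 16.02 Myr.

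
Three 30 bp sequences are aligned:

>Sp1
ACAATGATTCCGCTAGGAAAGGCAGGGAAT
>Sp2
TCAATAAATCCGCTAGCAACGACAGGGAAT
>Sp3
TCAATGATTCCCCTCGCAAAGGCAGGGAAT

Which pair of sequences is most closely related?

Sp1–Sp2: 6/30 differ, p = 0.200, d = 0.233.
Sp1–Sp3: 4/30 differ, p = 0.133, d = 0.147.
Sp2–Sp3: 6/30 differ, p = 0.200, d = 0.233.
The smallest distance is between Sp1 and Sp3.

Sp1 and Sp3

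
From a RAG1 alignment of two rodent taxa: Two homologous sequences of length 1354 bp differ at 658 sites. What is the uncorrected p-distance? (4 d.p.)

0.4860

p = 658/1354 = 0.485967… ≈ 0.4860 (to 4 d.p.).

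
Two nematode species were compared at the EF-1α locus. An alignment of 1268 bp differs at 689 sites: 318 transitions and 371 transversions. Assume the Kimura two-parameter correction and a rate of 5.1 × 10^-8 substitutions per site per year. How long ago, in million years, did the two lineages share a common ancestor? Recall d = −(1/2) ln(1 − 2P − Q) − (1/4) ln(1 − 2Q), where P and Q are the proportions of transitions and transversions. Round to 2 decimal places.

9.91

P = 318/1268 ≈ 0.250789 and Q = 371/1268 ≈ 0.292587.
Under the Kimura two-parameter model, d = −½ ln(1 − 2P − Q) − ¼ ln(1 − 2Q).
1 − 2P − Q = 0.205835, giving −½ ln(0.205835) = 0.790340.
1 − 2Q = 0.414826, giving −¼ ln(0.414826) = 0.219974.
d = 0.790340 + 0.219974 = 1.010314.
Under a molecular clock d = 2μt, so t = d/(2μ) = 1.010314 / (2 × 5.1 × 10^-8) = 9.91 million years.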